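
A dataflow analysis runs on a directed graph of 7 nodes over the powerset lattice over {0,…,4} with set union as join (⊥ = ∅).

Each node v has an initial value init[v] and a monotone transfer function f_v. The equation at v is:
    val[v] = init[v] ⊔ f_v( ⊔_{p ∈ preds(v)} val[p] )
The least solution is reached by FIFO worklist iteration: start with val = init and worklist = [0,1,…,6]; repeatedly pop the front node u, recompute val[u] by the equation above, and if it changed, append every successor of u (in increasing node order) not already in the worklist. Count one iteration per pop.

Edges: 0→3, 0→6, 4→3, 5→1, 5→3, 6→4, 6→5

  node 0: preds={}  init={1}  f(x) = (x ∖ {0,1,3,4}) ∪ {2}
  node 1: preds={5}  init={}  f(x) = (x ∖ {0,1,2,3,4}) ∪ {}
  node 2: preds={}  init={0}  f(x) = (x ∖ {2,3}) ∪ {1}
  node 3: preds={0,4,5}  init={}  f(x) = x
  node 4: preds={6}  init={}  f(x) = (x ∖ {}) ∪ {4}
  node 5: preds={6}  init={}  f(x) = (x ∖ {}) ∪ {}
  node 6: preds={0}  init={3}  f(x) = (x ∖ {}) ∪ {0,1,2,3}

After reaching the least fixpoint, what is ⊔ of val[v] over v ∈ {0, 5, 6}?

{0,1,2,3}

Worklist (13 pops):
  #1 pop 0: in={} → {1,2} (was {1}); enqueue []
  #2 pop 1: in={} → {} (no change)
  #3 pop 2: in={} → {0,1} (was {0}); enqueue []
  #4 pop 3: in={1,2} → {1,2} (was {}); enqueue []
  #5 pop 4: in={3} → {3,4} (was {}); enqueue [3]
  #6 pop 5: in={3} → {3} (was {}); enqueue [1]
  #7 pop 6: in={1,2} → {0,1,2,3} (was {3}); enqueue [4,5]
  #8 pop 3: in={1,2,3,4} → {1,2,3,4} (was {1,2}); enqueue []
  #9 pop 1: in={3} → {} (no change)
  #10 pop 4: in={0,1,2,3} → {0,1,2,3,4} (was {3,4}); enqueue [3]
  #11 pop 5: in={0,1,2,3} → {0,1,2,3} (was {3}); enqueue [1]
  #12 pop 3: in={0,1,2,3,4} → {0,1,2,3,4} (was {1,2,3,4}); enqueue []
  #13 pop 1: in={0,1,2,3} → {} (no change)

Fixpoint:
  val[0] = {1,2}
  val[1] = {}
  val[2] = {0,1}
  val[3] = {0,1,2,3,4}
  val[4] = {0,1,2,3,4}
  val[5] = {0,1,2,3}
  val[6] = {0,1,2,3}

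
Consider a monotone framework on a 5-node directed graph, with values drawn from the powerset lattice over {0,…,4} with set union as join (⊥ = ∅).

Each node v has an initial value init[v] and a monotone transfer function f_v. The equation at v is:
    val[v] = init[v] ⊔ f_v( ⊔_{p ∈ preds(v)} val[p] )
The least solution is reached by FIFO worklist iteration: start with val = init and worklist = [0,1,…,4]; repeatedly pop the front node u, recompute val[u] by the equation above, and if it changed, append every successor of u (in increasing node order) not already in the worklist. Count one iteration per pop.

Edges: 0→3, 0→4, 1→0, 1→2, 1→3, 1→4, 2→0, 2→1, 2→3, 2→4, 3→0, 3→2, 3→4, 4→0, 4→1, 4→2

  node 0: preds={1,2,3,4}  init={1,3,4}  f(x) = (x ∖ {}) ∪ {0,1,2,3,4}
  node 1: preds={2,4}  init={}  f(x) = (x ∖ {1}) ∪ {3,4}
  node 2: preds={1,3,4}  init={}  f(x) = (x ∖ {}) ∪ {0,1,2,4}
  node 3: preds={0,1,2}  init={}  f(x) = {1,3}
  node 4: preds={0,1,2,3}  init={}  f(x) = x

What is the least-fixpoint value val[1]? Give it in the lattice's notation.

{0,2,3,4}

Worklist (11 pops):
  #1 pop 0: in={} → {0,1,2,3,4} (was {1,3,4}); enqueue []
  #2 pop 1: in={} → {3,4} (was {}); enqueue [0]
  #3 pop 2: in={3,4} → {0,1,2,3,4} (was {}); enqueue [1]
  #4 pop 3: in={0,1,2,3,4} → {1,3} (was {}); enqueue [2]
  #5 pop 4: in={0,1,2,3,4} → {0,1,2,3,4} (was {}); enqueue []
  #6 pop 0: in={0,1,2,3,4} → {0,1,2,3,4} (no change)
  #7 pop 1: in={0,1,2,3,4} → {0,2,3,4} (was {3,4}); enqueue [0,3,4]
  #8 pop 2: in={0,1,2,3,4} → {0,1,2,3,4} (no change)
  #9 pop 0: in={0,1,2,3,4} → {0,1,2,3,4} (no change)
  #10 pop 3: in={0,1,2,3,4} → {1,3} (no change)
  #11 pop 4: in={0,1,2,3,4} → {0,1,2,3,4} (no change)

Fixpoint:
  val[0] = {0,1,2,3,4}
  val[1] = {0,2,3,4}
  val[2] = {0,1,2,3,4}
  val[3] = {1,3}
  val[4] = {0,1,2,3,4}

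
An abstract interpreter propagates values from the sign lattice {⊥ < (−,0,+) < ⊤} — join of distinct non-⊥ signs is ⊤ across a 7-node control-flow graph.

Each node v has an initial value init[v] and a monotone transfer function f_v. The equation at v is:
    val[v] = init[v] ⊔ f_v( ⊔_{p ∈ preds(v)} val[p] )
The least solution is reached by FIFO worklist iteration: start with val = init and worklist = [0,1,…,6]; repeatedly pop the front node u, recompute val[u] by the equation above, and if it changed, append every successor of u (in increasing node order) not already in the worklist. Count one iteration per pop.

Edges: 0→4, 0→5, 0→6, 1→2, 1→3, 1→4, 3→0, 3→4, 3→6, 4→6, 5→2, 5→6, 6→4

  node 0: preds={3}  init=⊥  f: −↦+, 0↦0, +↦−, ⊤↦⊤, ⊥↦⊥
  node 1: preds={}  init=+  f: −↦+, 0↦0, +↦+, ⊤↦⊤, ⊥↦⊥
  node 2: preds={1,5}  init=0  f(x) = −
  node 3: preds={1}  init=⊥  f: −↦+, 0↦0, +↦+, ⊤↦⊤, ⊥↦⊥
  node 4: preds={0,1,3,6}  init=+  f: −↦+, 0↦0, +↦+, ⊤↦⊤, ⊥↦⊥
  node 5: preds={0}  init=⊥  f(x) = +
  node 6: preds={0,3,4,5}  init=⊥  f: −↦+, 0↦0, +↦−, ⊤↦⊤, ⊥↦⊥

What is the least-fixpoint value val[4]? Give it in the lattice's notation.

Iteration log — 13 steps:
  step 1. node 0  ⊔preds=⊥  new=⊥  stable
  step 2. node 1  ⊔preds=⊥  new=+  stable
  step 3. node 2  ⊔preds=+  new=⊤  old=0  +wl: 
  step 4. node 3  ⊔preds=+  new=+  old=⊥  +wl: 0
  step 5. node 4  ⊔preds=+  new=+  stable
  step 6. node 5  ⊔preds=⊥  new=+  old=⊥  +wl: 2
  step 7. node 6  ⊔preds=+  new=−  old=⊥  +wl: 4
  step 8. node 0  ⊔preds=+  new=−  old=⊥  +wl: 5,6
  step 9. node 2  ⊔preds=+  new=⊤  stable
  step 10. node 4  ⊔preds=⊤  new=⊤  old=+  +wl: 
  step 11. node 5  ⊔preds=−  new=+  stable
  step 12. node 6  ⊔preds=⊤  new=⊤  old=−  +wl: 4
  step 13. node 4  ⊔preds=⊤  new=⊤  stable

Least fixpoint reached:
  node 0: −
  node 1: +
  node 2: ⊤
  node 3: +
  node 4: ⊤
  node 5: +
  node 6: ⊤

⊤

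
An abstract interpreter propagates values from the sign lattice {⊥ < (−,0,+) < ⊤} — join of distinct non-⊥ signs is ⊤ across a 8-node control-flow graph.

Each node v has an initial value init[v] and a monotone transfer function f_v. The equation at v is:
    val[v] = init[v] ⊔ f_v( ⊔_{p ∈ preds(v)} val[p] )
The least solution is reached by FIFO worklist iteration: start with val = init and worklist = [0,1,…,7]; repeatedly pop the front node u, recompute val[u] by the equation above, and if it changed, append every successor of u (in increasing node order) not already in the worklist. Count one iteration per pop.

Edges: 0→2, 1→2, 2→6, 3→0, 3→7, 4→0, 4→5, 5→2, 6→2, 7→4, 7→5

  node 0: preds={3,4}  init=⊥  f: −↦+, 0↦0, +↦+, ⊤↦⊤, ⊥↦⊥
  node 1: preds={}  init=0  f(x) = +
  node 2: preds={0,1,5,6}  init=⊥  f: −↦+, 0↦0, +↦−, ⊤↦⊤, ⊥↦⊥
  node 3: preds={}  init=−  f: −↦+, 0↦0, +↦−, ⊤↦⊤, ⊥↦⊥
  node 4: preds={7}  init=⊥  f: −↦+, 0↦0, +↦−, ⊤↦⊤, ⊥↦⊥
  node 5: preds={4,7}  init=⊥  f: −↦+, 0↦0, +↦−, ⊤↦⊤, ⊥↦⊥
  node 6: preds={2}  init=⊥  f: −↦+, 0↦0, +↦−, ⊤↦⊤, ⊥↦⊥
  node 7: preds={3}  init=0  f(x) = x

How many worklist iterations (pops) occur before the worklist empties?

14

Iteration log — 14 steps:
  step 1. node 0  ⊔preds=−  new=+  old=⊥  +wl: 
  step 2. node 1  ⊔preds=⊥  new=⊤  old=0  +wl: 
  step 3. node 2  ⊔preds=⊤  new=⊤  old=⊥  +wl: 
  step 4. node 3  ⊔preds=⊥  new=−  stable
  step 5. node 4  ⊔preds=0  new=0  old=⊥  +wl: 0
  step 6. node 5  ⊔preds=0  new=0  old=⊥  +wl: 2
  step 7. node 6  ⊔preds=⊤  new=⊤  old=⊥  +wl: 
  step 8. node 7  ⊔preds=−  new=⊤  old=0  +wl: 4,5
  step 9. node 0  ⊔preds=⊤  new=⊤  old=+  +wl: 
  step 10. node 2  ⊔preds=⊤  new=⊤  stable
  step 11. node 4  ⊔preds=⊤  new=⊤  old=0  +wl: 0
  step 12. node 5  ⊔preds=⊤  new=⊤  old=0  +wl: 2
  step 13. node 0  ⊔preds=⊤  new=⊤  stable
  step 14. node 2  ⊔preds=⊤  new=⊤  stable

Least fixpoint reached:
  node 0: ⊤
  node 1: ⊤
  node 2: ⊤
  node 3: −
  node 4: ⊤
  node 5: ⊤
  node 6: ⊤
  node 7: ⊤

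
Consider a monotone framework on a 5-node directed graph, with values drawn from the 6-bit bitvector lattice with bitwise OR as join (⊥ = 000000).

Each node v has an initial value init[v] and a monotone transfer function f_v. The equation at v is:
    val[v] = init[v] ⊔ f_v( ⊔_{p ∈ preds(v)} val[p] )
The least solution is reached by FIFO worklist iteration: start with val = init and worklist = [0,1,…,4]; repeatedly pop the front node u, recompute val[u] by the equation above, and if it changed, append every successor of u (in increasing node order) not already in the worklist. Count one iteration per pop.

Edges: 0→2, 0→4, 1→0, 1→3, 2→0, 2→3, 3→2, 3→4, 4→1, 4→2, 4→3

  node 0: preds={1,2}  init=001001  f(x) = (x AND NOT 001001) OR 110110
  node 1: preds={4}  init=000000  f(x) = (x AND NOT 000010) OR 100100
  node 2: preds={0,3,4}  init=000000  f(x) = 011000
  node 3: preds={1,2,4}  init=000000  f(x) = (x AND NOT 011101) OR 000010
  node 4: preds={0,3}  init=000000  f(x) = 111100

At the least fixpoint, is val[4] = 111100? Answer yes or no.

Trace (10 dequeues):
  [1] u=0 | in 000000 | out 111111 | prev 001001 | push {}
  [2] u=1 | in 000000 | out 100100 | prev 000000 | push {0}
  [3] u=2 | in 111111 | out 011000 | prev 000000 | push {}
  [4] u=3 | in 111100 | out 100010 | prev 000000 | push {2}
  [5] u=4 | in 111111 | out 111100 | prev 000000 | push {1,3}
  [6] u=0 | in 111100 | out 111111 | ==
  [7] u=2 | in 111111 | out 011000 | ==
  [8] u=1 | in 111100 | out 111100 | prev 100100 | push {0}
  [9] u=3 | in 111100 | out 100010 | ==
  [10] u=0 | in 111100 | out 111111 | ==

Converged values:
  [0] 111111
  [1] 111100
  [2] 011000
  [3] 100010
  [4] 111100

yes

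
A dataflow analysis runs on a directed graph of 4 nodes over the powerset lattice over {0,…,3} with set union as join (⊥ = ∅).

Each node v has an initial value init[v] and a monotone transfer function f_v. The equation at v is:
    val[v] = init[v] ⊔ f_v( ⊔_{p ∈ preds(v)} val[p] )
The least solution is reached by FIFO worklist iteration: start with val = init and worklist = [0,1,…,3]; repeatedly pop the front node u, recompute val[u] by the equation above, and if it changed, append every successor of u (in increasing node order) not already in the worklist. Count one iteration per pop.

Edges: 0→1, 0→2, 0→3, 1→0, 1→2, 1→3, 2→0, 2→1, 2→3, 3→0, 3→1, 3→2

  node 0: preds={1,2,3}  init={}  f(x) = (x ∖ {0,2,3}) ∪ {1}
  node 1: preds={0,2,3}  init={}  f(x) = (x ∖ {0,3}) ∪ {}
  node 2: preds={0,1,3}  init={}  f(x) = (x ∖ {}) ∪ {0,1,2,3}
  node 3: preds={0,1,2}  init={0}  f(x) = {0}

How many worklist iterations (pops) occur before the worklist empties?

Worklist (9 pops):
  #1 pop 0: in={0} → {1} (was {}); enqueue []
  #2 pop 1: in={0,1} → {1} (was {}); enqueue [0]
  #3 pop 2: in={0,1} → {0,1,2,3} (was {}); enqueue [1]
  #4 pop 3: in={0,1,2,3} → {0} (no change)
  #5 pop 0: in={0,1,2,3} → {1} (no change)
  #6 pop 1: in={0,1,2,3} → {1,2} (was {1}); enqueue [0,2,3]
  #7 pop 0: in={0,1,2,3} → {1} (no change)
  #8 pop 2: in={0,1,2} → {0,1,2,3} (no change)
  #9 pop 3: in={0,1,2,3} → {0} (no change)

Fixpoint:
  val[0] = {1}
  val[1] = {1,2}
  val[2] = {0,1,2,3}
  val[3] = {0}

9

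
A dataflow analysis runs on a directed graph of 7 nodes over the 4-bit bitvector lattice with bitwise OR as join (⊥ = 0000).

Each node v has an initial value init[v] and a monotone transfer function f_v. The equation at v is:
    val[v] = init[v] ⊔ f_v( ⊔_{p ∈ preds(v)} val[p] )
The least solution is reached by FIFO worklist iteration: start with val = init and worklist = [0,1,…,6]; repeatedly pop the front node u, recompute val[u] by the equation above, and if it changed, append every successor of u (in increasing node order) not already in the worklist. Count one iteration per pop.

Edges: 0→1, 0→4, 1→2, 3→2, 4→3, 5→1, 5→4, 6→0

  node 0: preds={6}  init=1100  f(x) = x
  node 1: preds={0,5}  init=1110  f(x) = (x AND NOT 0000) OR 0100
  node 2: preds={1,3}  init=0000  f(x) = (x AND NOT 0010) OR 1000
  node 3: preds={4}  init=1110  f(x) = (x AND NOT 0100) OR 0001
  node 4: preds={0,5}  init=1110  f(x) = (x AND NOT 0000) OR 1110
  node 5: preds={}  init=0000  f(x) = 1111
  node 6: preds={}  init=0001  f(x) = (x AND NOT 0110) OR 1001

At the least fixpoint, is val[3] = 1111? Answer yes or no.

yes

Worklist (12 pops):
  #1 pop 0: in=0001 → 1101 (was 1100); enqueue []
  #2 pop 1: in=1101 → 1111 (was 1110); enqueue []
  #3 pop 2: in=1111 → 1101 (was 0000); enqueue []
  #4 pop 3: in=1110 → 1111 (was 1110); enqueue [2]
  #5 pop 4: in=1101 → 1111 (was 1110); enqueue [3]
  #6 pop 5: in=0000 → 1111 (was 0000); enqueue [1,4]
  #7 pop 6: in=0000 → 1001 (was 0001); enqueue [0]
  #8 pop 2: in=1111 → 1101 (no change)
  #9 pop 3: in=1111 → 1111 (no change)
  #10 pop 1: in=1111 → 1111 (no change)
  #11 pop 4: in=1111 → 1111 (no change)
  #12 pop 0: in=1001 → 1101 (no change)

Fixpoint:
  val[0] = 1101
  val[1] = 1111
  val[2] = 1101
  val[3] = 1111
  val[4] = 1111
  val[5] = 1111
  val[6] = 1001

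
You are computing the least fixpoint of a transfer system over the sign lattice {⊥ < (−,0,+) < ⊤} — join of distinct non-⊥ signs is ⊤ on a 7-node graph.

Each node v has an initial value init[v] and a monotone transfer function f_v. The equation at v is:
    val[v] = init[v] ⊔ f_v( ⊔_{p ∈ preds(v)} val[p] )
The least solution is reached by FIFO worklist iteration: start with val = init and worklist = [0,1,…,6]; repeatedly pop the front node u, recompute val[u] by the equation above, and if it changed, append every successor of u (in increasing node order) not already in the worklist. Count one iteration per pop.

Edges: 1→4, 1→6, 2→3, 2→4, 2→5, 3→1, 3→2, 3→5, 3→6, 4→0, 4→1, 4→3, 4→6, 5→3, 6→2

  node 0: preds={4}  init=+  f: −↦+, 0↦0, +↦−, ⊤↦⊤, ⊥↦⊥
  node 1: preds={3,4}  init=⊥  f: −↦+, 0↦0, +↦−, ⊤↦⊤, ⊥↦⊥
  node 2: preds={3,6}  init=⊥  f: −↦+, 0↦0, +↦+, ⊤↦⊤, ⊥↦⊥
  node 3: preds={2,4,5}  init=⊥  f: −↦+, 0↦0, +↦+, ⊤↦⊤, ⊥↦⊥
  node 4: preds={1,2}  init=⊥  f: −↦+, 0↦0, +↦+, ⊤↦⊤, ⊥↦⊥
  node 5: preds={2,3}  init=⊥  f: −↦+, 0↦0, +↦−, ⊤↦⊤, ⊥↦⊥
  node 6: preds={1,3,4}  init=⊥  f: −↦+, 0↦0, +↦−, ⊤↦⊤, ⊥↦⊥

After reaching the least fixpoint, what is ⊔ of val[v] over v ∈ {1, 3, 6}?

⊥

Trace (7 dequeues):
  [1] u=0 | in ⊥ | out + | ==
  [2] u=1 | in ⊥ | out ⊥ | ==
  [3] u=2 | in ⊥ | out ⊥ | ==
  [4] u=3 | in ⊥ | out ⊥ | ==
  [5] u=4 | in ⊥ | out ⊥ | ==
  [6] u=5 | in ⊥ | out ⊥ | ==
  [7] u=6 | in ⊥ | out ⊥ | ==

Converged values:
  [0] +
  [1] ⊥
  [2] ⊥
  [3] ⊥
  [4] ⊥
  [5] ⊥
  [6] ⊥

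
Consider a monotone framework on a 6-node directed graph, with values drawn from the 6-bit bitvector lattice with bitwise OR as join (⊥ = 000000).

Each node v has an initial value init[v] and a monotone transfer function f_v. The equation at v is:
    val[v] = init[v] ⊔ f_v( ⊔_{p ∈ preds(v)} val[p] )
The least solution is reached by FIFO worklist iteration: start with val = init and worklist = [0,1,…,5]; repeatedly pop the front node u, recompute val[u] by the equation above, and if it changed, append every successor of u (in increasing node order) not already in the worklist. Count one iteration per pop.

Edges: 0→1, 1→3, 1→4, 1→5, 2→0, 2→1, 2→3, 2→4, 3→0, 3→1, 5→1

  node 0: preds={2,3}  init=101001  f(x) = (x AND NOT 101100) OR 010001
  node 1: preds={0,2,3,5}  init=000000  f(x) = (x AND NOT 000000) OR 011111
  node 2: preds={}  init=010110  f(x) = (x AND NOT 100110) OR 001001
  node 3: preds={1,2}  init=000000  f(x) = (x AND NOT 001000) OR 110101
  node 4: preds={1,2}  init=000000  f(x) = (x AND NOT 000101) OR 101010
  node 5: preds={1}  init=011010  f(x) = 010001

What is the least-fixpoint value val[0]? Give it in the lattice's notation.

111011

Worklist (8 pops):
  #1 pop 0: in=010110 → 111011 (was 101001); enqueue []
  #2 pop 1: in=111111 → 111111 (was 000000); enqueue []
  #3 pop 2: in=000000 → 011111 (was 010110); enqueue [0,1]
  #4 pop 3: in=111111 → 110111 (was 000000); enqueue []
  #5 pop 4: in=111111 → 111010 (was 000000); enqueue []
  #6 pop 5: in=111111 → 011011 (was 011010); enqueue []
  #7 pop 0: in=111111 → 111011 (no change)
  #8 pop 1: in=111111 → 111111 (no change)

Fixpoint:
  val[0] = 111011
  val[1] = 111111
  val[2] = 011111
  val[3] = 110111
  val[4] = 111010
  val[5] = 011011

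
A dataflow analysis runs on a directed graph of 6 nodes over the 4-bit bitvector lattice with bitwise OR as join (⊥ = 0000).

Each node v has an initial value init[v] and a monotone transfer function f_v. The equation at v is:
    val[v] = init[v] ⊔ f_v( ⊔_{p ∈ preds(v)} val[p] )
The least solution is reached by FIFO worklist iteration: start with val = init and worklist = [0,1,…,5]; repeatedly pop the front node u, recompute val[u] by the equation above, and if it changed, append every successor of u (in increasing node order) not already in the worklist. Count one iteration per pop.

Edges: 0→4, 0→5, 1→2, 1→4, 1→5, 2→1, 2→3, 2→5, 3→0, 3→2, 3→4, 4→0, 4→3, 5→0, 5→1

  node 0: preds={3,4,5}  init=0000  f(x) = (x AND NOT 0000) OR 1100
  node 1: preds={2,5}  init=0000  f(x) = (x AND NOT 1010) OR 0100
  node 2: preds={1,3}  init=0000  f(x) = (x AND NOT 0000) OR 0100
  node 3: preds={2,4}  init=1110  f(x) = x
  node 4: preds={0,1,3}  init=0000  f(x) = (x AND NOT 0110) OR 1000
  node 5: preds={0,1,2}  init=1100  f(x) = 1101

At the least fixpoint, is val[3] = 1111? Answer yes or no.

yes

Iteration log — 17 steps:
  step 1. node 0  ⊔preds=1110  new=1110  old=0000  +wl: 
  step 2. node 1  ⊔preds=1100  new=0100  old=0000  +wl: 
  step 3. node 2  ⊔preds=1110  new=1110  old=0000  +wl: 1
  step 4. node 3  ⊔preds=1110  new=1110  stable
  step 5. node 4  ⊔preds=1110  new=1000  old=0000  +wl: 0,3
  step 6. node 5  ⊔preds=1110  new=1101  old=1100  +wl: 
  step 7. node 1  ⊔preds=1111  new=0101  old=0100  +wl: 2,4,5
  step 8. node 0  ⊔preds=1111  new=1111  old=1110  +wl: 
  step 9. node 3  ⊔preds=1110  new=1110  stable
  step 10. node 2  ⊔preds=1111  new=1111  old=1110  +wl: 1,3
  step 11. node 4  ⊔preds=1111  new=1001  old=1000  +wl: 0
  step 12. node 5  ⊔preds=1111  new=1101  stable
  step 13. node 1  ⊔preds=1111  new=0101  stable
  step 14. node 3  ⊔preds=1111  new=1111  old=1110  +wl: 2,4
  step 15. node 0  ⊔preds=1111  new=1111  stable
  step 16. node 2  ⊔preds=1111  new=1111  stable
  step 17. node 4  ⊔preds=1111  new=1001  stable

Least fixpoint reached:
  node 0: 1111
  node 1: 0101
  node 2: 1111
  node 3: 1111
  node 4: 1001
  node 5: 1101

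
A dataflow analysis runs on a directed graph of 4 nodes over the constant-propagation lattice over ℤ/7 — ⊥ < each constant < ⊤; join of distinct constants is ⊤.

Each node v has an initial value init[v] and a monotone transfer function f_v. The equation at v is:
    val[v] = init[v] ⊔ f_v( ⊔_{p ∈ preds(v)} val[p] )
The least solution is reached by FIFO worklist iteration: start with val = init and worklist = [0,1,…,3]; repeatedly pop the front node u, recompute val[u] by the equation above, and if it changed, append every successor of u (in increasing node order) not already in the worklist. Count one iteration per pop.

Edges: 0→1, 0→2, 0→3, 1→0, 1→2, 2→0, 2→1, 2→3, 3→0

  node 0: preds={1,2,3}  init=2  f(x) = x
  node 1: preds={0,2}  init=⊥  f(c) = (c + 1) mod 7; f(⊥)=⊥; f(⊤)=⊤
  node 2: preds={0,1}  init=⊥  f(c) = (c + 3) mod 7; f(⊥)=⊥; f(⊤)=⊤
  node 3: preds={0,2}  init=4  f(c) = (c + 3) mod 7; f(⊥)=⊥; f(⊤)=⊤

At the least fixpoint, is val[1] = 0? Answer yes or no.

no

Worklist (6 pops):
  #1 pop 0: in=4 → ⊤ (was 2); enqueue []
  #2 pop 1: in=⊤ → ⊤ (was ⊥); enqueue [0]
  #3 pop 2: in=⊤ → ⊤ (was ⊥); enqueue [1]
  #4 pop 3: in=⊤ → ⊤ (was 4); enqueue []
  #5 pop 0: in=⊤ → ⊤ (no change)
  #6 pop 1: in=⊤ → ⊤ (no change)

Fixpoint:
  val[0] = ⊤
  val[1] = ⊤
  val[2] = ⊤
  val[3] = ⊤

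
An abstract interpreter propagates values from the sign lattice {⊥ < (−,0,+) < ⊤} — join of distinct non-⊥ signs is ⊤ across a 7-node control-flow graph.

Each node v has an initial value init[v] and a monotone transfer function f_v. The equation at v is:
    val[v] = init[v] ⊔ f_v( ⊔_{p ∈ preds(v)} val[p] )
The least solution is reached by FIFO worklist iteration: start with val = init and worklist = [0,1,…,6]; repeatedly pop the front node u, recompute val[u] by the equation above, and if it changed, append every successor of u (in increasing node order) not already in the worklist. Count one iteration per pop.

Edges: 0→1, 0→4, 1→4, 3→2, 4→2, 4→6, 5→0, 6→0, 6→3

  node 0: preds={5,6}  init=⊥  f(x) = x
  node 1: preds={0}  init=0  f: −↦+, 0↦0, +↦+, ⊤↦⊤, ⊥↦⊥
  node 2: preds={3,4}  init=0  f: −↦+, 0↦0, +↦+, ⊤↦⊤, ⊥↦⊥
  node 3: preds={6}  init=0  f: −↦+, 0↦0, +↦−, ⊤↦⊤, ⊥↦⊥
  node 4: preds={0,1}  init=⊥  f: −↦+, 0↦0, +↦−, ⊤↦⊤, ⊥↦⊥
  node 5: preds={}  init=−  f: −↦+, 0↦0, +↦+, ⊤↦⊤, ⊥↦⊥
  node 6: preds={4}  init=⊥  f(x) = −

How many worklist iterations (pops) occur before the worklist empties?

Worklist (11 pops):
  #1 pop 0: in=− → − (was ⊥); enqueue []
  #2 pop 1: in=− → ⊤ (was 0); enqueue []
  #3 pop 2: in=0 → 0 (no change)
  #4 pop 3: in=⊥ → 0 (no change)
  #5 pop 4: in=⊤ → ⊤ (was ⊥); enqueue [2]
  #6 pop 5: in=⊥ → − (no change)
  #7 pop 6: in=⊤ → − (was ⊥); enqueue [0,3]
  #8 pop 2: in=⊤ → ⊤ (was 0); enqueue []
  #9 pop 0: in=− → − (no change)
  #10 pop 3: in=− → ⊤ (was 0); enqueue [2]
  #11 pop 2: in=⊤ → ⊤ (no change)

Fixpoint:
  val[0] = −
  val[1] = ⊤
  val[2] = ⊤
  val[3] = ⊤
  val[4] = ⊤
  val[5] = −
  val[6] = −

11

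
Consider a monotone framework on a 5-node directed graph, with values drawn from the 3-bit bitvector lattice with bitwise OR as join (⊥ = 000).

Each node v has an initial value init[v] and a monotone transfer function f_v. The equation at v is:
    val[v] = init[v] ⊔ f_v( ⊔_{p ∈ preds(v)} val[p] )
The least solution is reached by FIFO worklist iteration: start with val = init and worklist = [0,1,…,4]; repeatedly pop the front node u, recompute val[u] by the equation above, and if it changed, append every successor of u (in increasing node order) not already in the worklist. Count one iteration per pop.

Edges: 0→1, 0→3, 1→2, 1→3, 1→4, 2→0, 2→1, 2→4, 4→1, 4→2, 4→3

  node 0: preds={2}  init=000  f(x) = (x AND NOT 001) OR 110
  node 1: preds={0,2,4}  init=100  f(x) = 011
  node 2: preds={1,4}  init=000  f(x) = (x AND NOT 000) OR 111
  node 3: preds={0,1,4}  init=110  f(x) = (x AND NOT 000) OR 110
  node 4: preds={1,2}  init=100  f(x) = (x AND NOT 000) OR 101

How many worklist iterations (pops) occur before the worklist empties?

9

Worklist (9 pops):
  #1 pop 0: in=000 → 110 (was 000); enqueue []
  #2 pop 1: in=110 → 111 (was 100); enqueue []
  #3 pop 2: in=111 → 111 (was 000); enqueue [0,1]
  #4 pop 3: in=111 → 111 (was 110); enqueue []
  #5 pop 4: in=111 → 111 (was 100); enqueue [2,3]
  #6 pop 0: in=111 → 110 (no change)
  #7 pop 1: in=111 → 111 (no change)
  #8 pop 2: in=111 → 111 (no change)
  #9 pop 3: in=111 → 111 (no change)

Fixpoint:
  val[0] = 110
  val[1] = 111
  val[2] = 111
  val[3] = 111
  val[4] = 111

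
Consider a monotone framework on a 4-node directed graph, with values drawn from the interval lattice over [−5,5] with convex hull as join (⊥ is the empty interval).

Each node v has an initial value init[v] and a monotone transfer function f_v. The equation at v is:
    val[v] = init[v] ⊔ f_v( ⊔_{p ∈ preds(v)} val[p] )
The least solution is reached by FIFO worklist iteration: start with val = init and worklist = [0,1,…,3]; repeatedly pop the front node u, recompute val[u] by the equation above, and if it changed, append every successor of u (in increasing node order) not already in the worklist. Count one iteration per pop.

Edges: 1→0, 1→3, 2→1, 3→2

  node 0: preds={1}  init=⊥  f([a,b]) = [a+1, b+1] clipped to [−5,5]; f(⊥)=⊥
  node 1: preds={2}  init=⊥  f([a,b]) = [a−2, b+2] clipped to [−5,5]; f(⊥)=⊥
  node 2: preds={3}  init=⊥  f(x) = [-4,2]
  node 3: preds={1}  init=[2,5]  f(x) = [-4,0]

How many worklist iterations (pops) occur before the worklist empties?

8

Trace (8 dequeues):
  [1] u=0 | in ⊥ | out ⊥ | ==
  [2] u=1 | in ⊥ | out ⊥ | ==
  [3] u=2 | in [2,5] | out [-4,2] | prev ⊥ | push {1}
  [4] u=3 | in ⊥ | out [-4,5] | prev [2,5] | push {2}
  [5] u=1 | in [-4,2] | out [-5,4] | prev ⊥ | push {0,3}
  [6] u=2 | in [-4,5] | out [-4,2] | ==
  [7] u=0 | in [-5,4] | out [-4,5] | prev ⊥ | push {}
  [8] u=3 | in [-5,4] | out [-4,5] | ==

Converged values:
  [0] [-4,5]
  [1] [-5,4]
  [2] [-4,2]
  [3] [-4,5]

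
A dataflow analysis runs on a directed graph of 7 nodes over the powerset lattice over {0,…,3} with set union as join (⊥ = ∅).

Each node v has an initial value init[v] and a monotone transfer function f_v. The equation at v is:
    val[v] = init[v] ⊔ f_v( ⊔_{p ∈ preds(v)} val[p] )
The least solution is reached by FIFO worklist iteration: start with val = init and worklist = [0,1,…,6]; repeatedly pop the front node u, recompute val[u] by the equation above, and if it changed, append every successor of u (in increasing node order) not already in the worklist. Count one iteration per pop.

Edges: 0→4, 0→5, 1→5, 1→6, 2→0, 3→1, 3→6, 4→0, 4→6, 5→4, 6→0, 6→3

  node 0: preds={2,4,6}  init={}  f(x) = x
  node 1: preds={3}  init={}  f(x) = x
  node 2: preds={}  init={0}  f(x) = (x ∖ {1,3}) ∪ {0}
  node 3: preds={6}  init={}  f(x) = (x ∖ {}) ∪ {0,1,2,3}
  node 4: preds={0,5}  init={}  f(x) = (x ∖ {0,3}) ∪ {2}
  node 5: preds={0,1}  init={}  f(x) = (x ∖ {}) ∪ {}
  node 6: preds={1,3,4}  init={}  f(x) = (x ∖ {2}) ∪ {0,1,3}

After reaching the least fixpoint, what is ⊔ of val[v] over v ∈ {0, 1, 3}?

{0,1,2,3}

Iteration log — 15 steps:
  step 1. node 0  ⊔preds={0}  new={0}  old={}  +wl: 
  step 2. node 1  ⊔preds={}  new={}  stable
  step 3. node 2  ⊔preds={}  new={0}  stable
  step 4. node 3  ⊔preds={}  new={0,1,2,3}  old={}  +wl: 1
  step 5. node 4  ⊔preds={0}  new={2}  old={}  +wl: 0
  step 6. node 5  ⊔preds={0}  new={0}  old={}  +wl: 4
  step 7. node 6  ⊔preds={0,1,2,3}  new={0,1,3}  old={}  +wl: 3
  step 8. node 1  ⊔preds={0,1,2,3}  new={0,1,2,3}  old={}  +wl: 5,6
  step 9. node 0  ⊔preds={0,1,2,3}  new={0,1,2,3}  old={0}  +wl: 
  step 10. node 4  ⊔preds={0,1,2,3}  new={1,2}  old={2}  +wl: 0
  step 11. node 3  ⊔preds={0,1,3}  new={0,1,2,3}  stable
  step 12. node 5  ⊔preds={0,1,2,3}  new={0,1,2,3}  old={0}  +wl: 4
  step 13. node 6  ⊔preds={0,1,2,3}  new={0,1,3}  stable
  step 14. node 0  ⊔preds={0,1,2,3}  new={0,1,2,3}  stable
  step 15. node 4  ⊔preds={0,1,2,3}  new={1,2}  stable

Least fixpoint reached:
  node 0: {0,1,2,3}
  node 1: {0,1,2,3}
  node 2: {0}
  node 3: {0,1,2,3}
  node 4: {1,2}
  node 5: {0,1,2,3}
  node 6: {0,1,3}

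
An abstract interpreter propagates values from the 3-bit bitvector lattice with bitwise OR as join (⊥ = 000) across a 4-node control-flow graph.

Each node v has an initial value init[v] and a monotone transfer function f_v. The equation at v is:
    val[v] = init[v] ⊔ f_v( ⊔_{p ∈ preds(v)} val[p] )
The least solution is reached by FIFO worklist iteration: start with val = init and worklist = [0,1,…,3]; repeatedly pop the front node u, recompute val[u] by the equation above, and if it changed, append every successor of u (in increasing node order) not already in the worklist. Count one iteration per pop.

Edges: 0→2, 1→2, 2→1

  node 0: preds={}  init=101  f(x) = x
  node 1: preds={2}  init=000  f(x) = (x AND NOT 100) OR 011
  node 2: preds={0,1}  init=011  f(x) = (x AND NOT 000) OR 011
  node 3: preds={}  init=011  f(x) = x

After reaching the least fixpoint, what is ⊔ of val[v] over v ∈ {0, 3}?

Worklist (5 pops):
  #1 pop 0: in=000 → 101 (no change)
  #2 pop 1: in=011 → 011 (was 000); enqueue []
  #3 pop 2: in=111 → 111 (was 011); enqueue [1]
  #4 pop 3: in=000 → 011 (no change)
  #5 pop 1: in=111 → 011 (no change)

Fixpoint:
  val[0] = 101
  val[1] = 011
  val[2] = 111
  val[3] = 011

111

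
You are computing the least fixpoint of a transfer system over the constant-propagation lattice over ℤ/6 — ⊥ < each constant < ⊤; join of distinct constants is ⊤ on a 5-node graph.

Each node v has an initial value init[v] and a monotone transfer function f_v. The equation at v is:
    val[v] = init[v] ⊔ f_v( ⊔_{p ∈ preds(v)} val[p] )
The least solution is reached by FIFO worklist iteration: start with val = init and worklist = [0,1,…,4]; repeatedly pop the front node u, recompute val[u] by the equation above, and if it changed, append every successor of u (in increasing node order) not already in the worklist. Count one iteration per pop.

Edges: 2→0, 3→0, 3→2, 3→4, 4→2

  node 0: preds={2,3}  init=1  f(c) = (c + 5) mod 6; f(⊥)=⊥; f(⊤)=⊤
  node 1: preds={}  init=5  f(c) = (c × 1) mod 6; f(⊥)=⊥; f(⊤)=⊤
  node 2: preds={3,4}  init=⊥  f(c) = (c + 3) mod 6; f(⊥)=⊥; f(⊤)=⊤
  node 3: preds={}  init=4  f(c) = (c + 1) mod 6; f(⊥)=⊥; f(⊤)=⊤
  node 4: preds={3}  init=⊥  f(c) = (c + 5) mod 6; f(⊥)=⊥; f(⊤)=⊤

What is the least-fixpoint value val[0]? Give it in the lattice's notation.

Iteration log — 8 steps:
  step 1. node 0  ⊔preds=4  new=⊤  old=1  +wl: 
  step 2. node 1  ⊔preds=⊥  new=5  stable
  step 3. node 2  ⊔preds=4  new=1  old=⊥  +wl: 0
  step 4. node 3  ⊔preds=⊥  new=4  stable
  step 5. node 4  ⊔preds=4  new=3  old=⊥  +wl: 2
  step 6. node 0  ⊔preds=⊤  new=⊤  stable
  step 7. node 2  ⊔preds=⊤  new=⊤  old=1  +wl: 0
  step 8. node 0  ⊔preds=⊤  new=⊤  stable

Least fixpoint reached:
  node 0: ⊤
  node 1: 5
  node 2: ⊤
  node 3: 4
  node 4: 3

⊤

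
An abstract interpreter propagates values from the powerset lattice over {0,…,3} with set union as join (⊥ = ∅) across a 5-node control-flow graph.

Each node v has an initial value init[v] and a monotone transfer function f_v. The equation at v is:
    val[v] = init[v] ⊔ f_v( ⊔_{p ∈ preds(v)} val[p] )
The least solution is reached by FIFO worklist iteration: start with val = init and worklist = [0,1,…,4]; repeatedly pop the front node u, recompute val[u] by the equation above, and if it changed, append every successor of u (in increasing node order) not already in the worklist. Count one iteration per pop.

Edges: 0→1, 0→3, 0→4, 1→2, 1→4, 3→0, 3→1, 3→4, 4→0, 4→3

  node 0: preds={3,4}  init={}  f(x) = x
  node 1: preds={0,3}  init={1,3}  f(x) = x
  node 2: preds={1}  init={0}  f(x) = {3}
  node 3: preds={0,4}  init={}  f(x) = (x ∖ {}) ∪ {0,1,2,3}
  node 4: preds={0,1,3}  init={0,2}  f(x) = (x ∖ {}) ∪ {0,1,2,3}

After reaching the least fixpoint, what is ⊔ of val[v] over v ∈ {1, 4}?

{0,1,2,3}

Worklist (9 pops):
  #1 pop 0: in={0,2} → {0,2} (was {}); enqueue []
  #2 pop 1: in={0,2} → {0,1,2,3} (was {1,3}); enqueue []
  #3 pop 2: in={0,1,2,3} → {0,3} (was {0}); enqueue []
  #4 pop 3: in={0,2} → {0,1,2,3} (was {}); enqueue [0,1]
  #5 pop 4: in={0,1,2,3} → {0,1,2,3} (was {0,2}); enqueue [3]
  #6 pop 0: in={0,1,2,3} → {0,1,2,3} (was {0,2}); enqueue [4]
  #7 pop 1: in={0,1,2,3} → {0,1,2,3} (no change)
  #8 pop 3: in={0,1,2,3} → {0,1,2,3} (no change)
  #9 pop 4: in={0,1,2,3} → {0,1,2,3} (no change)

Fixpoint:
  val[0] = {0,1,2,3}
  val[1] = {0,1,2,3}
  val[2] = {0,3}
  val[3] = {0,1,2,3}
  val[4] = {0,1,2,3}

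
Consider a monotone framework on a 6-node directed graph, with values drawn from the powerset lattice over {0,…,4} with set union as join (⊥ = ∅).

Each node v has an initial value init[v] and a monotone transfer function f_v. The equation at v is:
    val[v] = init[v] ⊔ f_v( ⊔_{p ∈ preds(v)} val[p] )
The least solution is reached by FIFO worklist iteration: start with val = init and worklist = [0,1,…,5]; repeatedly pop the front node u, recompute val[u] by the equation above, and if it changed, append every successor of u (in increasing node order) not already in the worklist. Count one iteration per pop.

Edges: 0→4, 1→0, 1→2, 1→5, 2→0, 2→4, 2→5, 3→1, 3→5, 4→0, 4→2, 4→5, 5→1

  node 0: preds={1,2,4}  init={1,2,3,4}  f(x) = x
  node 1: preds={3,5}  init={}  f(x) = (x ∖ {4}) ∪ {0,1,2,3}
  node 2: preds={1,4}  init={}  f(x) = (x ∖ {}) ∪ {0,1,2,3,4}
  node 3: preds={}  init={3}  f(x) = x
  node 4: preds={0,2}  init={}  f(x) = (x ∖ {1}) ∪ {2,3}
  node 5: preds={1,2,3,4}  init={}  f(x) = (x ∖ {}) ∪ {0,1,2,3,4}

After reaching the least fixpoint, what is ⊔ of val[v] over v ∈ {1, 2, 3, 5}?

Iteration log — 10 steps:
  step 1. node 0  ⊔preds={}  new={1,2,3,4}  stable
  step 2. node 1  ⊔preds={3}  new={0,1,2,3}  old={}  +wl: 0
  step 3. node 2  ⊔preds={0,1,2,3}  new={0,1,2,3,4}  old={}  +wl: 
  step 4. node 3  ⊔preds={}  new={3}  stable
  step 5. node 4  ⊔preds={0,1,2,3,4}  new={0,2,3,4}  old={}  +wl: 2
  step 6. node 5  ⊔preds={0,1,2,3,4}  new={0,1,2,3,4}  old={}  +wl: 1
  step 7. node 0  ⊔preds={0,1,2,3,4}  new={0,1,2,3,4}  old={1,2,3,4}  +wl: 4
  step 8. node 2  ⊔preds={0,1,2,3,4}  new={0,1,2,3,4}  stable
  step 9. node 1  ⊔preds={0,1,2,3,4}  new={0,1,2,3}  stable
  step 10. node 4  ⊔preds={0,1,2,3,4}  new={0,2,3,4}  stable

Least fixpoint reached:
  node 0: {0,1,2,3,4}
  node 1: {0,1,2,3}
  node 2: {0,1,2,3,4}
  node 3: {3}
  node 4: {0,2,3,4}
  node 5: {0,1,2,3,4}

{0,1,2,3,4}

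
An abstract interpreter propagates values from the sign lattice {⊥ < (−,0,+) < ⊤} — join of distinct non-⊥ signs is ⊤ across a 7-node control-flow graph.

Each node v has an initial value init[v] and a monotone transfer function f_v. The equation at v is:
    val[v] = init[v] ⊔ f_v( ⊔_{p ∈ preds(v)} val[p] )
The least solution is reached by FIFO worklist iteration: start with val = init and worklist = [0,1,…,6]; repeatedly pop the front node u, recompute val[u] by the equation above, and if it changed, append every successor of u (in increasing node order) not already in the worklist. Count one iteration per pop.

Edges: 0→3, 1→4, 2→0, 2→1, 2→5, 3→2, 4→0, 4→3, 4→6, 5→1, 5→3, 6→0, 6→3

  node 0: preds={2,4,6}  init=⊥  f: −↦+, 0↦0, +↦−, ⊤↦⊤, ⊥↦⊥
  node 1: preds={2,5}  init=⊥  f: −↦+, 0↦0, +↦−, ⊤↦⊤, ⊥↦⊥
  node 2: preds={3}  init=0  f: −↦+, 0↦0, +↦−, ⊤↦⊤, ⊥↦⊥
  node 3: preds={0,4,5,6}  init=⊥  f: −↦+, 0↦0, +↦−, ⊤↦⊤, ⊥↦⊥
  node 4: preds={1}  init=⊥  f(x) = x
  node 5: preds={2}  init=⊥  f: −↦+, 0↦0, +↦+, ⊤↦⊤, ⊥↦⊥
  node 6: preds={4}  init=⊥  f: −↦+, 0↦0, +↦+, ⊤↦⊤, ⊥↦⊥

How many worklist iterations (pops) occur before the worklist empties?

11

Iteration log — 11 steps:
  step 1. node 0  ⊔preds=0  new=0  old=⊥  +wl: 
  step 2. node 1  ⊔preds=0  new=0  old=⊥  +wl: 
  step 3. node 2  ⊔preds=⊥  new=0  stable
  step 4. node 3  ⊔preds=0  new=0  old=⊥  +wl: 2
  step 5. node 4  ⊔preds=0  new=0  old=⊥  +wl: 0,3
  step 6. node 5  ⊔preds=0  new=0  old=⊥  +wl: 1
  step 7. node 6  ⊔preds=0  new=0  old=⊥  +wl: 
  step 8. node 2  ⊔preds=0  new=0  stable
  step 9. node 0  ⊔preds=0  new=0  stable
  step 10. node 3  ⊔preds=0  new=0  stable
  step 11. node 1  ⊔preds=0  new=0  stable

Least fixpoint reached:
  node 0: 0
  node 1: 0
  node 2: 0
  node 3: 0
  node 4: 0
  node 5: 0
  node 6: 0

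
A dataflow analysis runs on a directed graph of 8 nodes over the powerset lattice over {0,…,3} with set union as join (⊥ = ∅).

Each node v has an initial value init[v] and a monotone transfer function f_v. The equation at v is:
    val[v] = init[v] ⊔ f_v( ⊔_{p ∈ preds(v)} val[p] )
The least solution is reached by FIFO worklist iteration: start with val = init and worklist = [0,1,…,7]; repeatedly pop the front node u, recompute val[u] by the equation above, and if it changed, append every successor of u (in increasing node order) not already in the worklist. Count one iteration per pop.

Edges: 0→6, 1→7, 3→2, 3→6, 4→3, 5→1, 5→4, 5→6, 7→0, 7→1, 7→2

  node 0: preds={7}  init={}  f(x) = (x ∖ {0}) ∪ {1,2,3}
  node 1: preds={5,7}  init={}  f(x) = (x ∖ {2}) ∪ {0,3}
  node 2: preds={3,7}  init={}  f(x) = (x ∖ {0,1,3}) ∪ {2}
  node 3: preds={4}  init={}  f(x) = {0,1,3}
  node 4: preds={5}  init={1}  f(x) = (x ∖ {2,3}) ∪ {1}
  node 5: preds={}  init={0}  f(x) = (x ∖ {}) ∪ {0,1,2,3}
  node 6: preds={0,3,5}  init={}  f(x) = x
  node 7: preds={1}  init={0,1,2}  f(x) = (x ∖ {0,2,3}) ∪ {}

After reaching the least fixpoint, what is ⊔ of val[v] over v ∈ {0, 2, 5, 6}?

Trace (12 dequeues):
  [1] u=0 | in {0,1,2} | out {1,2,3} | prev {} | push {}
  [2] u=1 | in {0,1,2} | out {0,1,3} | prev {} | push {}
  [3] u=2 | in {0,1,2} | out {2} | prev {} | push {}
  [4] u=3 | in {1} | out {0,1,3} | prev {} | push {2}
  [5] u=4 | in {0} | out {0,1} | prev {1} | push {3}
  [6] u=5 | in {} | out {0,1,2,3} | prev {0} | push {1,4}
  [7] u=6 | in {0,1,2,3} | out {0,1,2,3} | prev {} | push {}
  [8] u=7 | in {0,1,3} | out {0,1,2} | ==
  [9] u=2 | in {0,1,2,3} | out {2} | ==
  [10] u=3 | in {0,1} | out {0,1,3} | ==
  [11] u=1 | in {0,1,2,3} | out {0,1,3} | ==
  [12] u=4 | in {0,1,2,3} | out {0,1} | ==

Converged values:
  [0] {1,2,3}
  [1] {0,1,3}
  [2] {2}
  [3] {0,1,3}
  [4] {0,1}
  [5] {0,1,2,3}
  [6] {0,1,2,3}
  [7] {0,1,2}

{0,1,2,3}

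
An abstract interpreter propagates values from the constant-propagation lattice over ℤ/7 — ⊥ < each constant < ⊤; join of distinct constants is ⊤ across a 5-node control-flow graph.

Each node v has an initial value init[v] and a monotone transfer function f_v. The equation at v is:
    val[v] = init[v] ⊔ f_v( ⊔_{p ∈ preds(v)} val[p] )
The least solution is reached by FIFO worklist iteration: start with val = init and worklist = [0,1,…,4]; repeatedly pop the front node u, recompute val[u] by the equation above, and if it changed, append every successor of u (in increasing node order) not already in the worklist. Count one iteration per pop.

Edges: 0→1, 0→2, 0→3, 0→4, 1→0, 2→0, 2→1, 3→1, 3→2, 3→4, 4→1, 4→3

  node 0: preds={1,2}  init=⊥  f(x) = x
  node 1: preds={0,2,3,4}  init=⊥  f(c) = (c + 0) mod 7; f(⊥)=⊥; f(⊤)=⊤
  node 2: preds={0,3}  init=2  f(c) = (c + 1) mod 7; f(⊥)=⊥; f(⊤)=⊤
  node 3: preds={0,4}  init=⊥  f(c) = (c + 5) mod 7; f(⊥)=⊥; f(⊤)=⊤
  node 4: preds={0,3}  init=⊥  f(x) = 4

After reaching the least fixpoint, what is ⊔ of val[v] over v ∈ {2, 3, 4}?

⊤

Worklist (13 pops):
  #1 pop 0: in=2 → 2 (was ⊥); enqueue []
  #2 pop 1: in=2 → 2 (was ⊥); enqueue [0]
  #3 pop 2: in=2 → ⊤ (was 2); enqueue [1]
  #4 pop 3: in=2 → 0 (was ⊥); enqueue [2]
  #5 pop 4: in=⊤ → 4 (was ⊥); enqueue [3]
  #6 pop 0: in=⊤ → ⊤ (was 2); enqueue [4]
  #7 pop 1: in=⊤ → ⊤ (was 2); enqueue [0]
  #8 pop 2: in=⊤ → ⊤ (no change)
  #9 pop 3: in=⊤ → ⊤ (was 0); enqueue [1,2]
  #10 pop 4: in=⊤ → 4 (no change)
  #11 pop 0: in=⊤ → ⊤ (no change)
  #12 pop 1: in=⊤ → ⊤ (no change)
  #13 pop 2: in=⊤ → ⊤ (no change)

Fixpoint:
  val[0] = ⊤
  val[1] = ⊤
  val[2] = ⊤
  val[3] = ⊤
  val[4] = 4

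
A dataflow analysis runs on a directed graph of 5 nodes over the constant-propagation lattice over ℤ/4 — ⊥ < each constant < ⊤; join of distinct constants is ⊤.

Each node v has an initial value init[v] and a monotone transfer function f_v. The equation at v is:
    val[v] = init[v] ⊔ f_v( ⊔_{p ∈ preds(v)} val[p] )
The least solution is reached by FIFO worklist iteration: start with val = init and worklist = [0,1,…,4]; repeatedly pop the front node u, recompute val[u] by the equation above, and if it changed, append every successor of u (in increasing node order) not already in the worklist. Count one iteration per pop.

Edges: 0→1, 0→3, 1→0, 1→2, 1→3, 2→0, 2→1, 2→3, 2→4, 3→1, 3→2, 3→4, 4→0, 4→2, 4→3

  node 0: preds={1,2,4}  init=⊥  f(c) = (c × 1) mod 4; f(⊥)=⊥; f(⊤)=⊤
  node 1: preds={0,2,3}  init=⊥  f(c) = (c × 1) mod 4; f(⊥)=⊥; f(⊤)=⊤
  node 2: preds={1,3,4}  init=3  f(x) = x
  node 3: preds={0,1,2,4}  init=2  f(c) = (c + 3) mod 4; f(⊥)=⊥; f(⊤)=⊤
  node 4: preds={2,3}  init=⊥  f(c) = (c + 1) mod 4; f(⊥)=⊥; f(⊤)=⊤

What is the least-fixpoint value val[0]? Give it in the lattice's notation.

⊤

Worklist (9 pops):
  #1 pop 0: in=3 → 3 (was ⊥); enqueue []
  #2 pop 1: in=⊤ → ⊤ (was ⊥); enqueue [0]
  #3 pop 2: in=⊤ → ⊤ (was 3); enqueue [1]
  #4 pop 3: in=⊤ → ⊤ (was 2); enqueue [2]
  #5 pop 4: in=⊤ → ⊤ (was ⊥); enqueue [3]
  #6 pop 0: in=⊤ → ⊤ (was 3); enqueue []
  #7 pop 1: in=⊤ → ⊤ (no change)
  #8 pop 2: in=⊤ → ⊤ (no change)
  #9 pop 3: in=⊤ → ⊤ (no change)

Fixpoint:
  val[0] = ⊤
  val[1] = ⊤
  val[2] = ⊤
  val[3] = ⊤
  val[4] = ⊤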